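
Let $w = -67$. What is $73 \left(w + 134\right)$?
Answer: $4891$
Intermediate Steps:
$73 \left(w + 134\right) = 73 \left(-67 + 134\right) = 73 \cdot 67 = 4891$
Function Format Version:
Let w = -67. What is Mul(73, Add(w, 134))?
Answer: 4891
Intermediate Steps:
Mul(73, Add(w, 134)) = Mul(73, Add(-67, 134)) = Mul(73, 67) = 4891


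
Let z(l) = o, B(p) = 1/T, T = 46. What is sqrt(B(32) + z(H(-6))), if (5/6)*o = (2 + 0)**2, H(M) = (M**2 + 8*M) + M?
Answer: sqrt(255070)/230 ≈ 2.1958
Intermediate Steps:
H(M) = M**2 + 9*M
o = 24/5 (o = 6*(2 + 0)**2/5 = (6/5)*2**2 = (6/5)*4 = 24/5 ≈ 4.8000)
B(p) = 1/46
z(l) = 24/5
sqrt(B(32) + z(H(-6))) = sqrt(1/46 + 24/5) = sqrt(1109/230) = sqrt(255070)/230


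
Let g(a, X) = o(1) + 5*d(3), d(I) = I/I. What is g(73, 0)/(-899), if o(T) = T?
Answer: -6/899 ≈ -0.0066741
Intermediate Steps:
d(I) = 1
g(a, X) = 6 (g(a, X) = 1 + 5*1 = 1 + 5 = 6)
g(73, 0)/(-899) = 6/(-899) = 6*(-1/899) = -6/899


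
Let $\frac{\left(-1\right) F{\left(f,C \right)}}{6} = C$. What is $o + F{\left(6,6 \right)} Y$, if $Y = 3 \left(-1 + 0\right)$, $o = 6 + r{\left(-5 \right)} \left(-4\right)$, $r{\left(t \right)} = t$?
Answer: $134$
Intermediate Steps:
$F{\left(f,C \right)} = - 6 C$
$o = 26$ ($o = 6 - -20 = 6 + 20 = 26$)
$Y = -3$ ($Y = 3 \left(-1\right) = -3$)
$o + F{\left(6,6 \right)} Y = 26 + \left(-6\right) 6 \left(-3\right) = 26 - -108 = 26 + 108 = 134$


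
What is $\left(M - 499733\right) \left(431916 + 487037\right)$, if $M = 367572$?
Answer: $-121449747433$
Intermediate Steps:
$\left(M - 499733\right) \left(431916 + 487037\right) = \left(367572 - 499733\right) \left(431916 + 487037\right) = \left(-132161\right) 918953 = -121449747433$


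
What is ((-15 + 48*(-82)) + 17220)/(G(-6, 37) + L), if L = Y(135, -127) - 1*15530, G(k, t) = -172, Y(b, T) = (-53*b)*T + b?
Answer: 4423/297706 ≈ 0.014857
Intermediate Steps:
Y(b, T) = b - 53*T*b (Y(b, T) = -53*T*b + b = b - 53*T*b)
L = 893290 (L = 135*(1 - 53*(-127)) - 1*15530 = 135*(1 + 6731) - 15530 = 135*6732 - 15530 = 908820 - 15530 = 893290)
((-15 + 48*(-82)) + 17220)/(G(-6, 37) + L) = ((-15 + 48*(-82)) + 17220)/(-172 + 893290) = ((-15 - 3936) + 17220)/893118 = (-3951 + 17220)*(1/893118) = 13269*(1/893118) = 4423/297706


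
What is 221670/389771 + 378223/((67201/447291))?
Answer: 65939813769364173/26193000971 ≈ 2.5175e+6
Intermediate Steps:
221670/389771 + 378223/((67201/447291)) = 221670*(1/389771) + 378223/((67201*(1/447291))) = 221670/389771 + 378223/(67201/447291) = 221670/389771 + 378223*(447291/67201) = 221670/389771 + 169175743893/67201 = 65939813769364173/26193000971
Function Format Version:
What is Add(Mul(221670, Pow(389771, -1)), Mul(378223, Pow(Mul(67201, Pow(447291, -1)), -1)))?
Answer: Rational(65939813769364173, 26193000971) ≈ 2.5175e+6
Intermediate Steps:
Add(Mul(221670, Pow(389771, -1)), Mul(378223, Pow(Mul(67201, Pow(447291, -1)), -1))) = Add(Mul(221670, Rational(1, 389771)), Mul(378223, Pow(Mul(67201, Rational(1, 447291)), -1))) = Add(Rational(221670, 389771), Mul(378223, Pow(Rational(67201, 447291), -1))) = Add(Rational(221670, 389771), Mul(378223, Rational(447291, 67201))) = Add(Rational(221670, 389771), Rational(169175743893, 67201)) = Rational(65939813769364173, 26193000971)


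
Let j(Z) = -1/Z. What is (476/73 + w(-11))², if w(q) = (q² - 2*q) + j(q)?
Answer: 14433139044/644809 ≈ 22384.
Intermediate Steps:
w(q) = q² - 1/q - 2*q (w(q) = (q² - 2*q) - 1/q = q² - 1/q - 2*q)
(476/73 + w(-11))² = (476/73 + (-1 + (-11)²*(-2 - 11))/(-11))² = (476*(1/73) - (-1 + 121*(-13))/11)² = (476/73 - (-1 - 1573)/11)² = (476/73 - 1/11*(-1574))² = (476/73 + 1574/11)² = (120138/803)² = 14433139044/644809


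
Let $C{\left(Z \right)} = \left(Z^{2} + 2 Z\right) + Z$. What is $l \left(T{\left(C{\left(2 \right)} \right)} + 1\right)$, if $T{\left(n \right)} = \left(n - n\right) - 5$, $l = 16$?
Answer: $-64$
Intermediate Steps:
$C{\left(Z \right)} = Z^{2} + 3 Z$
$T{\left(n \right)} = -5$ ($T{\left(n \right)} = 0 - 5 = -5$)
$l \left(T{\left(C{\left(2 \right)} \right)} + 1\right) = 16 \left(-5 + 1\right) = 16 \left(-4\right) = -64$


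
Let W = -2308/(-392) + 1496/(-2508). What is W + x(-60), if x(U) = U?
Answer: -305603/5586 ≈ -54.709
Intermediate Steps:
W = 29557/5586 (W = -2308*(-1/392) + 1496*(-1/2508) = 577/98 - 34/57 = 29557/5586 ≈ 5.2913)
W + x(-60) = 29557/5586 - 60 = -305603/5586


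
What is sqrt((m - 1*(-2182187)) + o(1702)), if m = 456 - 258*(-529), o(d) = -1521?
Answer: 2*sqrt(579401) ≈ 1522.4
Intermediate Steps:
m = 136938 (m = 456 + 136482 = 136938)
sqrt((m - 1*(-2182187)) + o(1702)) = sqrt((136938 - 1*(-2182187)) - 1521) = sqrt((136938 + 2182187) - 1521) = sqrt(2319125 - 1521) = sqrt(2317604) = 2*sqrt(579401)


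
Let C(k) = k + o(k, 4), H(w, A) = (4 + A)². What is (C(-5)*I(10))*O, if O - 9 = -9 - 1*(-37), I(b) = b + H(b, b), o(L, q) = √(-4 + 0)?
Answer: -38110 + 15244*I ≈ -38110.0 + 15244.0*I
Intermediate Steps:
o(L, q) = 2*I (o(L, q) = √(-4) = 2*I)
I(b) = b + (4 + b)²
O = 37 (O = 9 + (-9 - 1*(-37)) = 9 + (-9 + 37) = 9 + 28 = 37)
C(k) = k + 2*I
(C(-5)*I(10))*O = ((-5 + 2*I)*(10 + (4 + 10)²))*37 = ((-5 + 2*I)*(10 + 14²))*37 = ((-5 + 2*I)*(10 + 196))*37 = ((-5 + 2*I)*206)*37 = (-1030 + 412*I)*37 = -38110 + 15244*I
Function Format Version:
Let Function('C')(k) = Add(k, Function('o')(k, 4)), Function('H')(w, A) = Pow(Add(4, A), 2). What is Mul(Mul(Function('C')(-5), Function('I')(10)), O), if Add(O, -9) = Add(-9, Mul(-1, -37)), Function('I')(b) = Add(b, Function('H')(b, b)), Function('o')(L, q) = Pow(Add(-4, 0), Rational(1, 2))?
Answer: Add(-38110, Mul(15244, I)) ≈ Add(-38110., Mul(15244., I))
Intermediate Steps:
Function('o')(L, q) = Mul(2, I) (Function('o')(L, q) = Pow(-4, Rational(1, 2)) = Mul(2, I))
Function('I')(b) = Add(b, Pow(Add(4, b), 2))
O = 37 (O = Add(9, Add(-9, Mul(-1, -37))) = Add(9, Add(-9, 37)) = Add(9, 28) = 37)
Function('C')(k) = Add(k, Mul(2, I))
Mul(Mul(Function('C')(-5), Function('I')(10)), O) = Mul(Mul(Add(-5, Mul(2, I)), Add(10, Pow(Add(4, 10), 2))), 37) = Mul(Mul(Add(-5, Mul(2, I)), Add(10, Pow(14, 2))), 37) = Mul(Mul(Add(-5, Mul(2, I)), Add(10, 196)), 37) = Mul(Mul(Add(-5, Mul(2, I)), 206), 37) = Mul(Add(-1030, Mul(412, I)), 37) = Add(-38110, Mul(15244, I))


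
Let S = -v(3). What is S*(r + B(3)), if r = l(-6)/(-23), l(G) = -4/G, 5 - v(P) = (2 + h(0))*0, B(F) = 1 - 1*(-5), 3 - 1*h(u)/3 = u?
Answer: -2060/69 ≈ -29.855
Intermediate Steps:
h(u) = 9 - 3*u
B(F) = 6 (B(F) = 1 + 5 = 6)
v(P) = 5 (v(P) = 5 - (2 + (9 - 3*0))*0 = 5 - (2 + (9 + 0))*0 = 5 - (2 + 9)*0 = 5 - 11*0 = 5 - 1*0 = 5 + 0 = 5)
r = -2/69 (r = -4/(-6)/(-23) = -4*(-1/6)*(-1/23) = (2/3)*(-1/23) = -2/69 ≈ -0.028986)
S = -5 (S = -1*5 = -5)
S*(r + B(3)) = -5*(-2/69 + 6) = -5*412/69 = -2060/69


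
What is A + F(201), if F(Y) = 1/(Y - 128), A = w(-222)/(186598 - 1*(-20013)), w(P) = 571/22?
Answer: 4587125/331817266 ≈ 0.013824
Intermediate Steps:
w(P) = 571/22 (w(P) = 571*(1/22) = 571/22)
A = 571/4545442 (A = 571/(22*(186598 - 1*(-20013))) = 571/(22*(186598 + 20013)) = (571/22)/206611 = (571/22)*(1/206611) = 571/4545442 ≈ 0.00012562)
F(Y) = 1/(-128 + Y)
A + F(201) = 571/4545442 + 1/(-128 + 201) = 571/4545442 + 1/73 = 4587125/331817266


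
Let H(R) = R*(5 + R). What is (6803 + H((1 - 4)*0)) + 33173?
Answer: 39976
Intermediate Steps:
(6803 + H((1 - 4)*0)) + 33173 = (6803 + ((1 - 4)*0)*(5 + (1 - 4)*0)) + 33173 = (6803 + (-3*0)*(5 - 3*0)) + 33173 = (6803 + 0*(5 + 0)) + 33173 = (6803 + 0*5) + 33173 = (6803 + 0) + 33173 = 6803 + 33173 = 39976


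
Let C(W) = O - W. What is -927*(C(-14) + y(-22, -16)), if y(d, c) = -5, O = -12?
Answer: 2781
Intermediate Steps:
C(W) = -12 - W
-927*(C(-14) + y(-22, -16)) = -927*((-12 - 1*(-14)) - 5) = -927*((-12 + 14) - 5) = -927*(2 - 5) = -927*(-3) = 2781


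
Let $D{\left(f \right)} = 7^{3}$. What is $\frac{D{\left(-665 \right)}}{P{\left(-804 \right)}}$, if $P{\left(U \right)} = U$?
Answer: $- \frac{343}{804} \approx -0.42662$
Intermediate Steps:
$D{\left(f \right)} = 343$
$\frac{D{\left(-665 \right)}}{P{\left(-804 \right)}} = \frac{343}{-804} = 343 \left(- \frac{1}{804}\right) = - \frac{343}{804}$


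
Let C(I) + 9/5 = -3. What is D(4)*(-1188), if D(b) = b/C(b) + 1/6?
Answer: 792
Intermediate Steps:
C(I) = -24/5 (C(I) = -9/5 - 3 = -24/5)
D(b) = ⅙ - 5*b/24 (D(b) = b/(-24/5) + 1/6 = b*(-5/24) + 1*(⅙) = -5*b/24 + ⅙ = ⅙ - 5*b/24)
D(4)*(-1188) = (⅙ - 5/24*4)*(-1188) = (⅙ - ⅚)*(-1188) = -⅔*(-1188) = 792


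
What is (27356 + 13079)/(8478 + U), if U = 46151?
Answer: 40435/54629 ≈ 0.74017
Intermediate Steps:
(27356 + 13079)/(8478 + U) = (27356 + 13079)/(8478 + 46151) = 40435/54629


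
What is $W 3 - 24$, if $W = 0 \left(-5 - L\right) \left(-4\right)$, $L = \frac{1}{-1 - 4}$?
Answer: $-24$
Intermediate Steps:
$L = - \frac{1}{5}$ ($L = \frac{1}{-5} = - \frac{1}{5} \approx -0.2$)
$W = 0$ ($W = 0 \left(-5 - - \frac{1}{5}\right) \left(-4\right) = 0 \left(-5 + \frac{1}{5}\right) \left(-4\right) = 0 \left(- \frac{24}{5}\right) \left(-4\right) = 0 \left(-4\right) = 0$)
$W 3 - 24 = 0 \cdot 3 - 24 = 0 - 24 = -24$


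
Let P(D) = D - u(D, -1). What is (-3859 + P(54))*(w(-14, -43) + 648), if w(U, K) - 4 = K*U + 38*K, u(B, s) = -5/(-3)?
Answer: 4339600/3 ≈ 1.4465e+6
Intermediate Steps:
u(B, s) = 5/3 (u(B, s) = -5*(-⅓) = 5/3)
w(U, K) = 4 + 38*K + K*U (w(U, K) = 4 + (K*U + 38*K) = 4 + (38*K + K*U) = 4 + 38*K + K*U)
P(D) = -5/3 + D (P(D) = D - 1*5/3 = D - 5/3 = -5/3 + D)
(-3859 + P(54))*(w(-14, -43) + 648) = (-3859 + (-5/3 + 54))*((4 + 38*(-43) - 43*(-14)) + 648) = (-3859 + 157/3)*((4 - 1634 + 602) + 648) = -11420*(-1028 + 648)/3 = -11420/3*(-380) = 4339600/3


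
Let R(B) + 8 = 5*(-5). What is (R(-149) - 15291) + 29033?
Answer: 13709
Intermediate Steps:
R(B) = -33 (R(B) = -8 + 5*(-5) = -8 - 25 = -33)
(R(-149) - 15291) + 29033 = (-33 - 15291) + 29033 = -15324 + 29033 = 13709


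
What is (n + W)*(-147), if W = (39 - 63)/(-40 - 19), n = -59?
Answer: 508179/59 ≈ 8613.2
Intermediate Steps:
W = 24/59 (W = -24/(-59) = -24*(-1/59) = 24/59 ≈ 0.40678)
(n + W)*(-147) = (-59 + 24/59)*(-147) = -3457/59*(-147) = 508179/59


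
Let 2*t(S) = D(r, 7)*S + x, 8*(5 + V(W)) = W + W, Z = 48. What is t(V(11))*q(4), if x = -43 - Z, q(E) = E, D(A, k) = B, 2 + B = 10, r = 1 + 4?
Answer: -218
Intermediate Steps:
r = 5
B = 8 (B = -2 + 10 = 8)
D(A, k) = 8
V(W) = -5 + W/4 (V(W) = -5 + (W + W)/8 = -5 + (2*W)/8 = -5 + W/4)
x = -91 (x = -43 - 1*48 = -43 - 48 = -91)
t(S) = -91/2 + 4*S (t(S) = (8*S - 91)/2 = (-91 + 8*S)/2 = -91/2 + 4*S)
t(V(11))*q(4) = (-91/2 + 4*(-5 + (¼)*11))*4 = (-91/2 + 4*(-5 + 11/4))*4 = (-91/2 + 4*(-9/4))*4 = (-91/2 - 9)*4 = -109/2*4 = -218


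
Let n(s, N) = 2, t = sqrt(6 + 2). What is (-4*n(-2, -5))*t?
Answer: -16*sqrt(2) ≈ -22.627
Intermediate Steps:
t = 2*sqrt(2) (t = sqrt(8) = 2*sqrt(2) ≈ 2.8284)
(-4*n(-2, -5))*t = (-4*2)*(2*sqrt(2)) = -16*sqrt(2)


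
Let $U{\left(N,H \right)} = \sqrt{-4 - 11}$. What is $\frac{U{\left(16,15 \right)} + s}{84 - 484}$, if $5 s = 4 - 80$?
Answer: $\frac{19}{500} - \frac{i \sqrt{15}}{400} \approx 0.038 - 0.0096825 i$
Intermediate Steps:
$s = - \frac{76}{5}$ ($s = \frac{4 - 80}{5} = \frac{1}{5} \left(-76\right) = - \frac{76}{5} \approx -15.2$)
$U{\left(N,H \right)} = i \sqrt{15}$ ($U{\left(N,H \right)} = \sqrt{-15} = i \sqrt{15}$)
$\frac{U{\left(16,15 \right)} + s}{84 - 484} = \frac{i \sqrt{15} - \frac{76}{5}}{84 - 484} = \frac{- \frac{76}{5} + i \sqrt{15}}{-400} = \left(- \frac{76}{5} + i \sqrt{15}\right) \left(- \frac{1}{400}\right) = \frac{19}{500} - \frac{i \sqrt{15}}{400}$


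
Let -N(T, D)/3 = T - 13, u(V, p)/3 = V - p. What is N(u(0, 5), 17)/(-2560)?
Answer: -21/640 ≈ -0.032812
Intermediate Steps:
u(V, p) = -3*p + 3*V (u(V, p) = 3*(V - p) = -3*p + 3*V)
N(T, D) = 39 - 3*T (N(T, D) = -3*(T - 13) = -3*(-13 + T) = 39 - 3*T)
N(u(0, 5), 17)/(-2560) = (39 - 3*(-3*5 + 3*0))/(-2560) = (39 - 3*(-15 + 0))*(-1/2560) = (39 - 3*(-15))*(-1/2560) = (39 + 45)*(-1/2560) = 84*(-1/2560) = -21/640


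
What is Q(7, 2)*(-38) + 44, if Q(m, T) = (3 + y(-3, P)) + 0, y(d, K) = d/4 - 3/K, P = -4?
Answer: -70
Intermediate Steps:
y(d, K) = -3/K + d/4 (y(d, K) = d*(¼) - 3/K = d/4 - 3/K = -3/K + d/4)
Q(m, T) = 3 (Q(m, T) = (3 + (-3/(-4) + (¼)*(-3))) + 0 = (3 + (-3*(-¼) - ¾)) + 0 = (3 + (¾ - ¾)) + 0 = (3 + 0) + 0 = 3 + 0 = 3)
Q(7, 2)*(-38) + 44 = 3*(-38) + 44 = -114 + 44 = -70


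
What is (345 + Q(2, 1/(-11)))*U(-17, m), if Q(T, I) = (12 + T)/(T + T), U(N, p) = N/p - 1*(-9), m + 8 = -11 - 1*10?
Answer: 96883/29 ≈ 3340.8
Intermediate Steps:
m = -29 (m = -8 + (-11 - 1*10) = -8 + (-11 - 10) = -8 - 21 = -29)
U(N, p) = 9 + N/p (U(N, p) = N/p + 9 = 9 + N/p)
Q(T, I) = (12 + T)/(2*T) (Q(T, I) = (12 + T)/((2*T)) = (12 + T)*(1/(2*T)) = (12 + T)/(2*T))
(345 + Q(2, 1/(-11)))*U(-17, m) = (345 + (½)*(12 + 2)/2)*(9 - 17/(-29)) = (345 + (½)*(½)*14)*(9 - 17*(-1/29)) = (345 + 7/2)*(9 + 17/29) = (697/2)*(278/29) = 96883/29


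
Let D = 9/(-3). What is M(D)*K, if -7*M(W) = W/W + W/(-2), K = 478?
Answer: -1195/7 ≈ -170.71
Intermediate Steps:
D = -3 (D = 9*(-⅓) = -3)
M(W) = -⅐ + W/14 (M(W) = -(W/W + W/(-2))/7 = -(1 + W*(-½))/7 = -(1 - W/2)/7 = -⅐ + W/14)
M(D)*K = (-⅐ + (1/14)*(-3))*478 = (-⅐ - 3/14)*478 = -5/14*478 = -1195/7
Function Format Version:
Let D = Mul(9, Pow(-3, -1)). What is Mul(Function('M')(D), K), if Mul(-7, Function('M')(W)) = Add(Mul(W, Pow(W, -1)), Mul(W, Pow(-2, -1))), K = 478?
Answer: Rational(-1195, 7) ≈ -170.71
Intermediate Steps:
D = -3 (D = Mul(9, Rational(-1, 3)) = -3)
Function('M')(W) = Add(Rational(-1, 7), Mul(Rational(1, 14), W)) (Function('M')(W) = Mul(Rational(-1, 7), Add(Mul(W, Pow(W, -1)), Mul(W, Pow(-2, -1)))) = Mul(Rational(-1, 7), Add(1, Mul(W, Rational(-1, 2)))) = Mul(Rational(-1, 7), Add(1, Mul(Rational(-1, 2), W))) = Add(Rational(-1, 7), Mul(Rational(1, 14), W)))
Mul(Function('M')(D), K) = Mul(Add(Rational(-1, 7), Mul(Rational(1, 14), -3)), 478) = Mul(Add(Rational(-1, 7), Rational(-3, 14)), 478) = Mul(Rational(-5, 14), 478) = Rational(-1195, 7)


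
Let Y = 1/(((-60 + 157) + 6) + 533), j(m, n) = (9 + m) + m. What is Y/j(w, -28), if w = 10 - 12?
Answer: 1/3180 ≈ 0.00031447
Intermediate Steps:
w = -2
j(m, n) = 9 + 2*m
Y = 1/636 (Y = 1/((97 + 6) + 533) = 1/(103 + 533) = 1/636 ≈ 0.0015723)
Y/j(w, -28) = 1/(636*(9 + 2*(-2))) = 1/(636*(9 - 4)) = (1/636)/5 = (1/636)*(1/5) = 1/3180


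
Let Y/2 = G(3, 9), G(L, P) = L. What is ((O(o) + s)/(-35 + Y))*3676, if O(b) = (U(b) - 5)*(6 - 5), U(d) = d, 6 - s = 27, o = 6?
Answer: 73520/29 ≈ 2535.2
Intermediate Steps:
s = -21 (s = 6 - 1*27 = 6 - 27 = -21)
Y = 6 (Y = 2*3 = 6)
O(b) = -5 + b (O(b) = (b - 5)*(6 - 5) = (-5 + b)*1 = -5 + b)
((O(o) + s)/(-35 + Y))*3676 = (((-5 + 6) - 21)/(-35 + 6))*3676 = ((1 - 21)/(-29))*3676 = -20*(-1/29)*3676 = (20/29)*3676 = 73520/29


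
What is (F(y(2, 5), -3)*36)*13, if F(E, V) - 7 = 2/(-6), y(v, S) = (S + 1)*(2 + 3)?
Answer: 3120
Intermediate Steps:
y(v, S) = 5 + 5*S (y(v, S) = (1 + S)*5 = 5 + 5*S)
F(E, V) = 20/3 (F(E, V) = 7 + 2/(-6) = 7 + 2*(-⅙) = 7 - ⅓ = 20/3)
(F(y(2, 5), -3)*36)*13 = ((20/3)*36)*13 = 240*13 = 3120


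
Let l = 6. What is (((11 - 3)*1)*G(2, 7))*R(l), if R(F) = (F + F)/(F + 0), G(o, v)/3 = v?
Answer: 336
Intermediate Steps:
G(o, v) = 3*v
R(F) = 2 (R(F) = (2*F)/F = 2)
(((11 - 3)*1)*G(2, 7))*R(l) = (((11 - 3)*1)*(3*7))*2 = ((8*1)*21)*2 = (8*21)*2 = 168*2 = 336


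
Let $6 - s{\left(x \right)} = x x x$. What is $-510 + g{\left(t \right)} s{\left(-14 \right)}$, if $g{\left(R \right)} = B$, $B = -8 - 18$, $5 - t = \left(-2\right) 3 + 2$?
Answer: $-72010$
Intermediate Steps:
$t = 9$ ($t = 5 - \left(\left(-2\right) 3 + 2\right) = 5 - \left(-6 + 2\right) = 5 - -4 = 5 + 4 = 9$)
$s{\left(x \right)} = 6 - x^{3}$ ($s{\left(x \right)} = 6 - x x x = 6 - x^{2} x = 6 - x^{3}$)
$B = -26$ ($B = -8 - 18 = -26$)
$g{\left(R \right)} = -26$
$-510 + g{\left(t \right)} s{\left(-14 \right)} = -510 - 26 \left(6 - \left(-14\right)^{3}\right) = -510 - 26 \left(6 - -2744\right) = -510 - 26 \left(6 + 2744\right) = -510 - 71500 = -72010$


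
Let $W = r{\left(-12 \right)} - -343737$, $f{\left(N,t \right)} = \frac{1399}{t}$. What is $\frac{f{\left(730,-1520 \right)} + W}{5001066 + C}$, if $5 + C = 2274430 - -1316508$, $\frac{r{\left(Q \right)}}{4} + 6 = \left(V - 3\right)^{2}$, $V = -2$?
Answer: $\frac{522594361}{13059838480} \approx 0.040015$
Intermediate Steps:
$r{\left(Q \right)} = 76$ ($r{\left(Q \right)} = -24 + 4 \left(-2 - 3\right)^{2} = -24 + 4 \left(-5\right)^{2} = -24 + 4 \cdot 25 = -24 + 100 = 76$)
$C = 3590933$ ($C = -5 + \left(2274430 - -1316508\right) = -5 + \left(2274430 + 1316508\right) = -5 + 3590938 = 3590933$)
$W = 343813$ ($W = 76 - -343737 = 76 + 343737 = 343813$)
$\frac{f{\left(730,-1520 \right)} + W}{5001066 + C} = \frac{\frac{1399}{-1520} + 343813}{5001066 + 3590933} = \frac{1399 \left(- \frac{1}{1520}\right) + 343813}{8591999} = \left(- \frac{1399}{1520} + 343813\right) \frac{1}{8591999} = \frac{522594361}{1520} \cdot \frac{1}{8591999} = \frac{522594361}{13059838480}$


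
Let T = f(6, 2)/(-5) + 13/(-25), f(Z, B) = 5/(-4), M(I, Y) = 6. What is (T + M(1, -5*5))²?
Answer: 328329/10000 ≈ 32.833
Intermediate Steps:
f(Z, B) = -5/4 (f(Z, B) = 5*(-¼) = -5/4)
T = -27/100 (T = -5/4/(-5) + 13/(-25) = -5/4*(-⅕) + 13*(-1/25) = ¼ - 13/25 = -27/100 ≈ -0.27000)
(T + M(1, -5*5))² = (-27/100 + 6)² = (573/100)² = 328329/10000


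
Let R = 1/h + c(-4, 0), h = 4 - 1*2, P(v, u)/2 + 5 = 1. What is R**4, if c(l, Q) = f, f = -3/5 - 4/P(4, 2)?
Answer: 16/625 ≈ 0.025600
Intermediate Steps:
P(v, u) = -8 (P(v, u) = -10 + 2*1 = -10 + 2 = -8)
h = 2 (h = 4 - 2 = 2)
f = -1/10 (f = -3/5 - 4/(-8) = -3*1/5 - 4*(-1/8) = -3/5 + 1/2 = -1/10 ≈ -0.10000)
c(l, Q) = -1/10
R = 2/5 (R = 1/2 - 1/10 = 2/5 ≈ 0.40000)
R**4 = (2/5)**4 = 16/625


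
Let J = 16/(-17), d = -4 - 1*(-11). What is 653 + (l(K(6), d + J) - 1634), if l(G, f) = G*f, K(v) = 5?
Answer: -16162/17 ≈ -950.71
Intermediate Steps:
d = 7 (d = -4 + 11 = 7)
J = -16/17 (J = 16*(-1/17) = -16/17 ≈ -0.94118)
653 + (l(K(6), d + J) - 1634) = 653 + (5*(7 - 16/17) - 1634) = 653 + (5*(103/17) - 1634) = 653 + (515/17 - 1634) = 653 - 27263/17 = -16162/17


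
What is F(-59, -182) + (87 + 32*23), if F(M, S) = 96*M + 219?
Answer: -4622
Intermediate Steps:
F(M, S) = 219 + 96*M
F(-59, -182) + (87 + 32*23) = (219 + 96*(-59)) + (87 + 32*23) = (219 - 5664) + (87 + 736) = -5445 + 823 = -4622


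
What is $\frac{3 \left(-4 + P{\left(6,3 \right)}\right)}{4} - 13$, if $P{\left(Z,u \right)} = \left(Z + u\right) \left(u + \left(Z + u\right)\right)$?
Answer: $65$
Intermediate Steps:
$P{\left(Z,u \right)} = \left(Z + u\right) \left(Z + 2 u\right)$
$\frac{3 \left(-4 + P{\left(6,3 \right)}\right)}{4} - 13 = \frac{3 \left(-4 + \left(6^{2} + 2 \cdot 3^{2} + 3 \cdot 6 \cdot 3\right)\right)}{4} - 13 = 3 \left(-4 + \left(36 + 2 \cdot 9 + 54\right)\right) \frac{1}{4} - 13 = 3 \left(-4 + \left(36 + 18 + 54\right)\right) \frac{1}{4} - 13 = 3 \left(-4 + 108\right) \frac{1}{4} - 13 = 3 \cdot 104 \cdot \frac{1}{4} - 13 = 312 \cdot \frac{1}{4} - 13 = 78 - 13 = 65$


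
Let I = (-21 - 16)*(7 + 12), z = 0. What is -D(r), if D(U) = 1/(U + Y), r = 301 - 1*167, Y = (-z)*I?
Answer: -1/134 ≈ -0.0074627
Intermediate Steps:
I = -703 (I = -37*19 = -703)
Y = 0 (Y = -1*0*(-703) = 0*(-703) = 0)
r = 134 (r = 301 - 167 = 134)
D(U) = 1/U (D(U) = 1/(U + 0) = 1/U)
-D(r) = -1/134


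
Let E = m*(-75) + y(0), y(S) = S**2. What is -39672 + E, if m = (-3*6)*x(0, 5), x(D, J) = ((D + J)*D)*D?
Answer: -39672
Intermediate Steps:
x(D, J) = D**2*(D + J) (x(D, J) = (D*(D + J))*D = D**2*(D + J))
m = 0 (m = (-3*6)*(0**2*(0 + 5)) = -0*5 = -18*0 = 0)
E = 0 (E = 0*(-75) + 0**2 = 0 + 0 = 0)
-39672 + E = -39672 + 0 = -39672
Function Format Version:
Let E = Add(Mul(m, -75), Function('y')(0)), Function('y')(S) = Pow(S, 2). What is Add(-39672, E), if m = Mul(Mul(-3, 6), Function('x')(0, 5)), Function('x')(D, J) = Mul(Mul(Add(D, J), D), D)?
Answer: -39672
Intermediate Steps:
Function('x')(D, J) = Mul(Pow(D, 2), Add(D, J)) (Function('x')(D, J) = Mul(Mul(D, Add(D, J)), D) = Mul(Pow(D, 2), Add(D, J)))
m = 0 (m = Mul(Mul(-3, 6), Mul(Pow(0, 2), Add(0, 5))) = Mul(-18, Mul(0, 5)) = Mul(-18, 0) = 0)
E = 0 (E = Add(Mul(0, -75), Pow(0, 2)) = Add(0, 0) = 0)
Add(-39672, E) = Add(-39672, 0) = -39672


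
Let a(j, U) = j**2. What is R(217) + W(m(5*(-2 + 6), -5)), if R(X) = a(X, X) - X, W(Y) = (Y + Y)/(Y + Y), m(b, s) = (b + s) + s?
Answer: 46873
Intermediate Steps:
m(b, s) = b + 2*s
W(Y) = 1 (W(Y) = (2*Y)/((2*Y)) = (2*Y)*(1/(2*Y)) = 1)
R(X) = X**2 - X
R(217) + W(m(5*(-2 + 6), -5)) = 217*(-1 + 217) + 1 = 217*216 + 1 = 46872 + 1 = 46873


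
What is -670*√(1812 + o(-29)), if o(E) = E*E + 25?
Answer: -670*√2678 ≈ -34672.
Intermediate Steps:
o(E) = 25 + E² (o(E) = E² + 25 = 25 + E²)
-670*√(1812 + o(-29)) = -670*√(1812 + (25 + (-29)²)) = -670*√(1812 + (25 + 841)) = -670*√(1812 + 866) = -670*√2678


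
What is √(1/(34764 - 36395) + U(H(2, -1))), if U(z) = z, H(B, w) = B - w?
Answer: 2*√1994713/1631 ≈ 1.7319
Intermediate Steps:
√(1/(34764 - 36395) + U(H(2, -1))) = √(1/(34764 - 36395) + (2 - 1*(-1))) = √(1/(-1631) + (2 + 1)) = √(-1/1631 + 3) = √(4892/1631) = 2*√1994713/1631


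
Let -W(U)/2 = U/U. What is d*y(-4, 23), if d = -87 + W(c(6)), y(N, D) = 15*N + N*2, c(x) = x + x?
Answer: 6052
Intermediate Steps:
c(x) = 2*x
W(U) = -2 (W(U) = -2*U/U = -2*1 = -2)
y(N, D) = 17*N (y(N, D) = 15*N + 2*N = 17*N)
d = -89 (d = -87 - 2 = -89)
d*y(-4, 23) = -1513*(-4) = -89*(-68) = 6052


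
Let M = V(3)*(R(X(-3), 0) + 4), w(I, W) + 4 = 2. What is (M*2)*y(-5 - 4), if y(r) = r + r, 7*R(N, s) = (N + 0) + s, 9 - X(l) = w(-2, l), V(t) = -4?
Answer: 5616/7 ≈ 802.29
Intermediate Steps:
w(I, W) = -2 (w(I, W) = -4 + 2 = -2)
X(l) = 11 (X(l) = 9 - 1*(-2) = 9 + 2 = 11)
R(N, s) = N/7 + s/7 (R(N, s) = ((N + 0) + s)/7 = (N + s)/7 = N/7 + s/7)
y(r) = 2*r
M = -156/7 (M = -4*(((1/7)*11 + (1/7)*0) + 4) = -4*((11/7 + 0) + 4) = -4*(11/7 + 4) = -4*39/7 = -156/7 ≈ -22.286)
(M*2)*y(-5 - 4) = (-156/7*2)*(2*(-5 - 4)) = -624*(-9)/7 = -312/7*(-18) = 5616/7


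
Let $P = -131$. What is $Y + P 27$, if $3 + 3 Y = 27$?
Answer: $-3529$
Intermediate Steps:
$Y = 8$ ($Y = -1 + \frac{1}{3} \cdot 27 = -1 + 9 = 8$)
$Y + P 27 = 8 - 3537 = -3529$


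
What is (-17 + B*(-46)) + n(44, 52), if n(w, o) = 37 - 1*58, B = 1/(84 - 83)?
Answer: -84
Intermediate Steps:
B = 1 (B = 1/1 = 1)
n(w, o) = -21 (n(w, o) = 37 - 58 = -21)
(-17 + B*(-46)) + n(44, 52) = (-17 + 1*(-46)) - 21 = (-17 - 46) - 21 = -63 - 21 = -84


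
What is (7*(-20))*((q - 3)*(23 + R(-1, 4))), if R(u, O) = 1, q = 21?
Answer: -60480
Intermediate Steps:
(7*(-20))*((q - 3)*(23 + R(-1, 4))) = (7*(-20))*((21 - 3)*(23 + 1)) = -2520*24 = -140*432 = -60480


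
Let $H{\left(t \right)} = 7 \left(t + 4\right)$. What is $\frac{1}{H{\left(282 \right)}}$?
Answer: $\frac{1}{2002} \approx 0.0004995$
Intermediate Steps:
$H{\left(t \right)} = 28 + 7 t$ ($H{\left(t \right)} = 7 \left(4 + t\right) = 28 + 7 t$)
$\frac{1}{H{\left(282 \right)}} = \frac{1}{28 + 7 \cdot 282} = \frac{1}{28 + 1974} = \frac{1}{2002}$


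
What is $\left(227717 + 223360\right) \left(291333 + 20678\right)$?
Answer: $140740985847$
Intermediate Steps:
$\left(227717 + 223360\right) \left(291333 + 20678\right) = 451077 \cdot 312011 = 140740985847$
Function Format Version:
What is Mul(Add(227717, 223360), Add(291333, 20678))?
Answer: 140740985847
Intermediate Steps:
Mul(Add(227717, 223360), Add(291333, 20678)) = Mul(451077, 312011) = 140740985847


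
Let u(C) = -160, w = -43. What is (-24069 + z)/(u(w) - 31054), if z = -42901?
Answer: 33485/15607 ≈ 2.1455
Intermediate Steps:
(-24069 + z)/(u(w) - 31054) = (-24069 - 42901)/(-160 - 31054) = -66970/(-31214) = -66970*(-1/31214) = 33485/15607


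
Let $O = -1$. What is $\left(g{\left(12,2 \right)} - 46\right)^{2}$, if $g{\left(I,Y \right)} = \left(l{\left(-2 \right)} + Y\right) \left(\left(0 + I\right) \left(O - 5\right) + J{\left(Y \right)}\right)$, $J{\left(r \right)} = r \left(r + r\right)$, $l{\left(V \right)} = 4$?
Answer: $184900$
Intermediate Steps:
$J{\left(r \right)} = 2 r^{2}$ ($J{\left(r \right)} = r 2 r = 2 r^{2}$)
$g{\left(I,Y \right)} = \left(4 + Y\right) \left(- 6 I + 2 Y^{2}\right)$ ($g{\left(I,Y \right)} = \left(4 + Y\right) \left(\left(0 + I\right) \left(-1 - 5\right) + 2 Y^{2}\right) = \left(4 + Y\right) \left(I \left(-6\right) + 2 Y^{2}\right) = \left(4 + Y\right) \left(- 6 I + 2 Y^{2}\right)$)
$\left(g{\left(12,2 \right)} - 46\right)^{2} = \left(\left(\left(-24\right) 12 + 2 \cdot 2^{3} + 8 \cdot 2^{2} - 72 \cdot 2\right) - 46\right)^{2} = \left(\left(-288 + 2 \cdot 8 + 8 \cdot 4 - 144\right) - 46\right)^{2} = \left(\left(-288 + 16 + 32 - 144\right) - 46\right)^{2} = \left(-384 - 46\right)^{2} = \left(-430\right)^{2} = 184900$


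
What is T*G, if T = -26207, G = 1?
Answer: -26207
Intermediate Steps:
T*G = -26207*1 = -26207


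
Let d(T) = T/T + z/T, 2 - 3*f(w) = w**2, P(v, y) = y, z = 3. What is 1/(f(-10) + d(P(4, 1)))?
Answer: -3/86 ≈ -0.034884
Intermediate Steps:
f(w) = 2/3 - w**2/3
d(T) = 1 + 3/T (d(T) = T/T + 3/T = 1 + 3/T)
1/(f(-10) + d(P(4, 1))) = 1/((2/3 - 1/3*(-10)**2) + (3 + 1)/1) = 1/((2/3 - 1/3*100) + 1*4) = 1/((2/3 - 100/3) + 4) = 1/(-98/3 + 4) = 1/(-86/3) = -3/86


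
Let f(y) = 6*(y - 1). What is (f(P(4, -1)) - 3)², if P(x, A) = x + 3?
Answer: 1089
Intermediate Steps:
P(x, A) = 3 + x
f(y) = -6 + 6*y (f(y) = 6*(-1 + y) = -6 + 6*y)
(f(P(4, -1)) - 3)² = ((-6 + 6*(3 + 4)) - 3)² = ((-6 + 6*7) - 3)² = ((-6 + 42) - 3)² = (36 - 3)² = 33² = 1089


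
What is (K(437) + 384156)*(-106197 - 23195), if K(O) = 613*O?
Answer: -84368371504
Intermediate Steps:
(K(437) + 384156)*(-106197 - 23195) = (613*437 + 384156)*(-106197 - 23195) = (267881 + 384156)*(-129392) = 652037*(-129392) = -84368371504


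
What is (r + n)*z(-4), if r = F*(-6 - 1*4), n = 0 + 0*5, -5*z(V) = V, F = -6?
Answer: 48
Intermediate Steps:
z(V) = -V/5
n = 0 (n = 0 + 0 = 0)
r = 60 (r = -6*(-6 - 1*4) = -6*(-6 - 4) = -6*(-10) = 60)
(r + n)*z(-4) = (60 + 0)*(-⅕*(-4)) = 60*(⅘) = 48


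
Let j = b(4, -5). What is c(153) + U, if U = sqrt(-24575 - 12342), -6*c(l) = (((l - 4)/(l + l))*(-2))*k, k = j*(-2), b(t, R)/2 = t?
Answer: -1192/459 + I*sqrt(36917) ≈ -2.597 + 192.14*I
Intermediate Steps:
b(t, R) = 2*t
j = 8 (j = 2*4 = 8)
k = -16 (k = 8*(-2) = -16)
c(l) = -8*(-4 + l)/(3*l) (c(l) = -((l - 4)/(l + l))*(-2)*(-16)/6 = -((-4 + l)/((2*l)))*(-2)*(-16)/6 = -((-4 + l)*(1/(2*l)))*(-2)*(-16)/6 = -((-4 + l)/(2*l))*(-2)*(-16)/6 = -(-(-4 + l)/l)*(-16)/6 = -8*(-4 + l)/(3*l))
U = I*sqrt(36917) (U = sqrt(-36917) = I*sqrt(36917) ≈ 192.14*I)
c(153) + U = (8/3)*(4 - 1*153)/153 + I*sqrt(36917) = (8/3)*(1/153)*(4 - 153) + I*sqrt(36917) = (8/3)*(1/153)*(-149) + I*sqrt(36917) = -1192/459 + I*sqrt(36917)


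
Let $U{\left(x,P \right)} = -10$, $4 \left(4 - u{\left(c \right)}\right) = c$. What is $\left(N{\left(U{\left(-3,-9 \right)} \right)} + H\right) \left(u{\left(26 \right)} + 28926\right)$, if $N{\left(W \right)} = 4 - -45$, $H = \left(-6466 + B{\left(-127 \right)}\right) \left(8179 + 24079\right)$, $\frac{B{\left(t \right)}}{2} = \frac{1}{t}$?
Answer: $- \frac{12065767000889}{2} \approx -6.0329 \cdot 10^{12}$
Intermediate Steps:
$u{\left(c \right)} = 4 - \frac{c}{4}$
$B{\left(t \right)} = \frac{2}{t}$
$H = -208580736$ ($H = \left(-6466 + \frac{2}{-127}\right) \left(8179 + 24079\right) = \left(-6466 + 2 \left(- \frac{1}{127}\right)\right) 32258 = \left(-6466 - \frac{2}{127}\right) 32258 = \left(- \frac{821184}{127}\right) 32258 = -208580736$)
$N{\left(W \right)} = 49$ ($N{\left(W \right)} = 4 + 45 = 49$)
$\left(N{\left(U{\left(-3,-9 \right)} \right)} + H\right) \left(u{\left(26 \right)} + 28926\right) = \left(49 - 208580736\right) \left(\left(4 - \frac{13}{2}\right) + 28926\right) = - 208580687 \left(\left(4 - \frac{13}{2}\right) + 28926\right) = - 208580687 \left(- \frac{5}{2} + 28926\right) = \left(-208580687\right) \frac{57847}{2} = - \frac{12065767000889}{2}$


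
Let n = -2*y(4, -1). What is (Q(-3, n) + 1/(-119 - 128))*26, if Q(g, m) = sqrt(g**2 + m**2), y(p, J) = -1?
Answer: -2/19 + 26*sqrt(13) ≈ 93.639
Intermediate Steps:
n = 2 (n = -2*(-1) = 2)
(Q(-3, n) + 1/(-119 - 128))*26 = (sqrt((-3)**2 + 2**2) + 1/(-119 - 128))*26 = (sqrt(9 + 4) + 1/(-247))*26 = (sqrt(13) - 1/247)*26 = (-1/247 + sqrt(13))*26 = -2/19 + 26*sqrt(13)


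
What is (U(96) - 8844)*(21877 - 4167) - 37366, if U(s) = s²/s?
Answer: -154964446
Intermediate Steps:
U(s) = s
(U(96) - 8844)*(21877 - 4167) - 37366 = (96 - 8844)*(21877 - 4167) - 37366 = -8748*17710 - 37366 = -154927080 - 37366 = -154964446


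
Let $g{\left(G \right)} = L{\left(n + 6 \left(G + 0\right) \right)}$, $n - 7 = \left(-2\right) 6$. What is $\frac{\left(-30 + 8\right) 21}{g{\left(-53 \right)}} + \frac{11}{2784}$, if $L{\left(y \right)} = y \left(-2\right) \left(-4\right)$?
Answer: $\frac{164329}{899232} \approx 0.18274$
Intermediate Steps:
$n = -5$ ($n = 7 - 12 = -5$)
$L{\left(y \right)} = 8 y$ ($L{\left(y \right)} = - 2 y \left(-4\right) = 8 y$)
$g{\left(G \right)} = -40 + 48 G$ ($g{\left(G \right)} = 8 \left(-5 + 6 \left(G + 0\right)\right) = 8 \left(-5 + 6 G\right) = -40 + 48 G$)
$\frac{\left(-30 + 8\right) 21}{g{\left(-53 \right)}} + \frac{11}{2784} = \frac{\left(-30 + 8\right) 21}{-40 + 48 \left(-53\right)} + \frac{11}{2784} = \frac{\left(-22\right) 21}{-40 - 2544} + 11 \cdot \frac{1}{2784} = - \frac{462}{-2584} + \frac{11}{2784} = \left(-462\right) \left(- \frac{1}{2584}\right) + \frac{11}{2784} = \frac{231}{1292} + \frac{11}{2784} = \frac{164329}{899232}$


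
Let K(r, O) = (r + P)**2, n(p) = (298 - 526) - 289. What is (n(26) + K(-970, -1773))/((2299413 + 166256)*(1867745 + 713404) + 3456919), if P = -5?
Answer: 237527/1591065632650 ≈ 1.4929e-7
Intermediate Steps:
n(p) = -517 (n(p) = -228 - 289 = -517)
K(r, O) = (-5 + r)**2 (K(r, O) = (r - 5)**2 = (-5 + r)**2)
(n(26) + K(-970, -1773))/((2299413 + 166256)*(1867745 + 713404) + 3456919) = (-517 + (-5 - 970)**2)/((2299413 + 166256)*(1867745 + 713404) + 3456919) = (-517 + (-975)**2)/(2465669*2581149 + 3456919) = (-517 + 950625)/(6364259073681 + 3456919) = 950108/6364262530600 = 950108*(1/6364262530600) = 237527/1591065632650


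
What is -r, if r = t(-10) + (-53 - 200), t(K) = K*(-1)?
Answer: 243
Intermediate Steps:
t(K) = -K
r = -243 (r = -1*(-10) + (-53 - 200) = 10 - 253 = -243)
-r = -1*(-243) = 243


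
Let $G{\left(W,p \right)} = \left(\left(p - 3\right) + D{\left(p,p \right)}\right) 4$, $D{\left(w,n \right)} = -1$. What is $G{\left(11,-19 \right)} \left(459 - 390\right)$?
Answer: $-6348$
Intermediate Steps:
$G{\left(W,p \right)} = -16 + 4 p$ ($G{\left(W,p \right)} = \left(\left(p - 3\right) - 1\right) 4 = \left(\left(-3 + p\right) - 1\right) 4 = \left(-4 + p\right) 4 = -16 + 4 p$)
$G{\left(11,-19 \right)} \left(459 - 390\right) = \left(-16 + 4 \left(-19\right)\right) \left(459 - 390\right) = \left(-16 - 76\right) \left(459 - 390\right) = - 92 \left(459 - 390\right) = \left(-92\right) 69 = -6348$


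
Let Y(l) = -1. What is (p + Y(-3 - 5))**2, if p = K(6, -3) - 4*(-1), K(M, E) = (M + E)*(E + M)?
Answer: 144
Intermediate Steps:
K(M, E) = (E + M)**2 (K(M, E) = (E + M)*(E + M) = (E + M)**2)
p = 13 (p = (-3 + 6)**2 - 4*(-1) = 3**2 + 4 = 9 + 4 = 13)
(p + Y(-3 - 5))**2 = (13 - 1)**2 = 12**2 = 144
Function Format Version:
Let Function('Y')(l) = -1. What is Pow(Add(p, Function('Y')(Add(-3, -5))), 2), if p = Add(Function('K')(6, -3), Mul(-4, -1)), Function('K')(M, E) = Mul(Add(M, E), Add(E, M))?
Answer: 144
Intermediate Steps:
Function('K')(M, E) = Pow(Add(E, M), 2) (Function('K')(M, E) = Mul(Add(E, M), Add(E, M)) = Pow(Add(E, M), 2))
p = 13 (p = Add(Pow(Add(-3, 6), 2), Mul(-4, -1)) = Add(Pow(3, 2), 4) = Add(9, 4) = 13)
Pow(Add(p, Function('Y')(Add(-3, -5))), 2) = Pow(Add(13, -1), 2) = Pow(12, 2) = 144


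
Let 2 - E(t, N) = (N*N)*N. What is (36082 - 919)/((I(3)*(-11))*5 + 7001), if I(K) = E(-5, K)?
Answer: 11721/2792 ≈ 4.1981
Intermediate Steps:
E(t, N) = 2 - N**3 (E(t, N) = 2 - N*N*N = 2 - N**2*N = 2 - N**3)
I(K) = 2 - K**3
(36082 - 919)/((I(3)*(-11))*5 + 7001) = (36082 - 919)/(((2 - 1*3**3)*(-11))*5 + 7001) = 35163/(((2 - 1*27)*(-11))*5 + 7001) = 35163/(((2 - 27)*(-11))*5 + 7001) = 35163/(-25*(-11)*5 + 7001) = 35163/(275*5 + 7001) = 35163/(1375 + 7001) = 35163/8376 = 35163*(1/8376) = 11721/2792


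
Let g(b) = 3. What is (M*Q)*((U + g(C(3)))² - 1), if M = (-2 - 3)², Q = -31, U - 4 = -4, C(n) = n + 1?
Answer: -6200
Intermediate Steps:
C(n) = 1 + n
U = 0 (U = 4 - 4 = 0)
M = 25 (M = (-5)² = 25)
(M*Q)*((U + g(C(3)))² - 1) = (25*(-31))*((0 + 3)² - 1) = -775*(3² - 1) = -775*(9 - 1) = -775*8 = -6200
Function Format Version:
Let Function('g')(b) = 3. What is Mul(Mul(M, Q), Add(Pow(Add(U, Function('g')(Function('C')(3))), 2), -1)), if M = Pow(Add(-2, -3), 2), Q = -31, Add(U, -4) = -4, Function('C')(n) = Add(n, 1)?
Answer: -6200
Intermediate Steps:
Function('C')(n) = Add(1, n)
U = 0 (U = Add(4, -4) = 0)
M = 25 (M = Pow(-5, 2) = 25)
Mul(Mul(M, Q), Add(Pow(Add(U, Function('g')(Function('C')(3))), 2), -1)) = Mul(Mul(25, -31), Add(Pow(Add(0, 3), 2), -1)) = Mul(-775, Add(Pow(3, 2), -1)) = Mul(-775, Add(9, -1)) = Mul(-775, 8) = -6200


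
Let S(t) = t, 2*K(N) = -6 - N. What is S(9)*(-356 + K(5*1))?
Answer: -6507/2 ≈ -3253.5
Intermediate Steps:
K(N) = -3 - N/2 (K(N) = (-6 - N)/2 = -3 - N/2)
S(9)*(-356 + K(5*1)) = 9*(-356 + (-3 - 5/2)) = 9*(-356 - 11/2) = 9*(-723/2) = -6507/2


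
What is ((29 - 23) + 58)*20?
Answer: 1280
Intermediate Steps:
((29 - 23) + 58)*20 = (6 + 58)*20 = 64*20 = 1280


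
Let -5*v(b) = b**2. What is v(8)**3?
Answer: -262144/125 ≈ -2097.2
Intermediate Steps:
v(b) = -b**2/5
v(8)**3 = (-1/5*8**2)**3 = (-1/5*64)**3 = (-64/5)**3 = -262144/125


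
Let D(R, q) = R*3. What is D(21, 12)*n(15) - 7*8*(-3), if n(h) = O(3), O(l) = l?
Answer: 357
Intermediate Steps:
D(R, q) = 3*R
n(h) = 3
D(21, 12)*n(15) - 7*8*(-3) = (3*21)*3 - 7*8*(-3) = 63*3 - 56*(-3) = 189 + 168 = 357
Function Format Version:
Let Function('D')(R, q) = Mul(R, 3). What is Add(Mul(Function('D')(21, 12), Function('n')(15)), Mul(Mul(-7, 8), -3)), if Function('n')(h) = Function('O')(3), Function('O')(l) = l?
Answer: 357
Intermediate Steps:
Function('D')(R, q) = Mul(3, R)
Function('n')(h) = 3
Add(Mul(Function('D')(21, 12), Function('n')(15)), Mul(Mul(-7, 8), -3)) = Add(Mul(Mul(3, 21), 3), Mul(Mul(-7, 8), -3)) = Add(Mul(63, 3), Mul(-56, -3)) = Add(189, 168) = 357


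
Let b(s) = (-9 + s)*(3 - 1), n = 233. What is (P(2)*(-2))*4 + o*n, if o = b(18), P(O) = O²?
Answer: 4162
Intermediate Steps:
b(s) = -18 + 2*s (b(s) = (-9 + s)*2 = -18 + 2*s)
o = 18 (o = -18 + 2*18 = -18 + 36 = 18)
(P(2)*(-2))*4 + o*n = (2²*(-2))*4 + 18*233 = (4*(-2))*4 + 4194 = -8*4 + 4194 = -32 + 4194 = 4162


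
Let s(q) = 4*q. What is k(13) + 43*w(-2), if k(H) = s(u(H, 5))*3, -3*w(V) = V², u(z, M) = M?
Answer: 8/3 ≈ 2.6667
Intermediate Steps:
w(V) = -V²/3
k(H) = 60 (k(H) = (4*5)*3 = 20*3 = 60)
k(13) + 43*w(-2) = 60 + 43*(-⅓*(-2)²) = 60 + 43*(-⅓*4) = 60 + 43*(-4/3) = 60 - 172/3 = 8/3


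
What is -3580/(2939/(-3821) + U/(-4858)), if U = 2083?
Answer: 13290691288/4447361 ≈ 2988.4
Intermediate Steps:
-3580/(2939/(-3821) + U/(-4858)) = -3580/(2939/(-3821) + 2083/(-4858)) = -3580/(2939*(-1/3821) + 2083*(-1/4858)) = -3580/(-2939/3821 - 2083/4858) = -3580/(-22236805/18562418) = -3580*(-18562418/22236805) = 13290691288/4447361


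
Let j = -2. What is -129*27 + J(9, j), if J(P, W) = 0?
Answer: -3483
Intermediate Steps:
-129*27 + J(9, j) = -129*27 + 0 = -3483 + 0 = -3483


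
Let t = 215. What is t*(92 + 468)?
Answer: 120400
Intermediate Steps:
t*(92 + 468) = 215*(92 + 468) = 215*560 = 120400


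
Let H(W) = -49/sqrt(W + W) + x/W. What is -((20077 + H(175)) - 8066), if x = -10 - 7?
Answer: -2101908/175 + 7*sqrt(14)/10 ≈ -12008.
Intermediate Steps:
x = -17
H(W) = -17/W - 49*sqrt(2)/(2*sqrt(W)) (H(W) = -49/sqrt(W + W) - 17/W = -49*sqrt(2)/(2*sqrt(W)) - 17/W = -17/W - 49*sqrt(2)/(2*sqrt(W)))
-((20077 + H(175)) - 8066) = -((20077 + (-17/175 - 49*sqrt(2)/(2*sqrt(175)))) - 8066) = -((20077 + (-17*1/175 - 49*sqrt(2)*sqrt(7)/35/2)) - 8066) = -((20077 + (-17/175 - 7*sqrt(14)/10)) - 8066) = -((3513458/175 - 7*sqrt(14)/10) - 8066) = -(2101908/175 - 7*sqrt(14)/10) = -2101908/175 + 7*sqrt(14)/10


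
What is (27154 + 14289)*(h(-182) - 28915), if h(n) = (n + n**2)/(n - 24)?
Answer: -124110015188/103 ≈ -1.2050e+9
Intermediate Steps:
h(n) = (n + n**2)/(-24 + n)
(27154 + 14289)*(h(-182) - 28915) = (27154 + 14289)*(-182*(1 - 182)/(-24 - 182) - 28915) = 41443*(-182*(-181)/(-206) - 28915) = 41443*(-182*(-1/206)*(-181) - 28915) = 41443*(-16471/103 - 28915) = 41443*(-2994716/103) = -124110015188/103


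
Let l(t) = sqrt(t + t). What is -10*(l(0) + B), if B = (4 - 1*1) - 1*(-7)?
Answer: -100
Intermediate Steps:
l(t) = sqrt(2)*sqrt(t) (l(t) = sqrt(2*t) = sqrt(2)*sqrt(t))
B = 10 (B = (4 - 1) + 7 = 3 + 7 = 10)
-10*(l(0) + B) = -10*(sqrt(2)*sqrt(0) + 10) = -10*(sqrt(2)*0 + 10) = -10*(0 + 10) = -10*10 = -100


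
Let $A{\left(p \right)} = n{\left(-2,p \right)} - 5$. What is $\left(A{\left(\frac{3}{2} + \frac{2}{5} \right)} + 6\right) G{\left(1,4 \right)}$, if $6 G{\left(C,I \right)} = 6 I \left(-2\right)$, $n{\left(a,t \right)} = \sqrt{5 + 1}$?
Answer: $-8 - 8 \sqrt{6} \approx -27.596$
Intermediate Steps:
$n{\left(a,t \right)} = \sqrt{6}$
$G{\left(C,I \right)} = - 2 I$ ($G{\left(C,I \right)} = \frac{6 I \left(-2\right)}{6} = \frac{\left(-12\right) I}{6} = - 2 I$)
$A{\left(p \right)} = -5 + \sqrt{6}$ ($A{\left(p \right)} = \sqrt{6} - 5 = -5 + \sqrt{6}$)
$\left(A{\left(\frac{3}{2} + \frac{2}{5} \right)} + 6\right) G{\left(1,4 \right)} = \left(\left(-5 + \sqrt{6}\right) + 6\right) \left(\left(-2\right) 4\right) = \left(1 + \sqrt{6}\right) \left(-8\right) = -8 - 8 \sqrt{6}$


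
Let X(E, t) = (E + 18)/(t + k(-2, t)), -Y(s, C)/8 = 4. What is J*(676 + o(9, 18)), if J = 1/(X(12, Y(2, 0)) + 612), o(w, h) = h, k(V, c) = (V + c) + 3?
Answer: 7287/6421 ≈ 1.1349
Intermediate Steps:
k(V, c) = 3 + V + c
Y(s, C) = -32 (Y(s, C) = -8*4 = -32)
X(E, t) = (18 + E)/(1 + 2*t) (X(E, t) = (E + 18)/(t + (3 - 2 + t)) = (18 + E)/(t + (1 + t)) = (18 + E)/(1 + 2*t))
J = 21/12842 (J = 1/((18 + 12)/(1 + 2*(-32)) + 612) = 1/(30/(1 - 64) + 612) = 1/(30/(-63) + 612) = 1/(-1/63*30 + 612) = 1/(-10/21 + 612) = 1/(12842/21) = 21/12842 ≈ 0.0016353)
J*(676 + o(9, 18)) = 21*(676 + 18)/12842 = (21/12842)*694 = 7287/6421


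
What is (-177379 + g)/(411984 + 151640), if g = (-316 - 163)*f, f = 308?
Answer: -6913/11992 ≈ -0.57647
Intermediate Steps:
g = -147532 (g = (-316 - 163)*308 = -479*308 = -147532)
(-177379 + g)/(411984 + 151640) = (-177379 - 147532)/(411984 + 151640) = -324911/563624 = -324911*1/563624 = -6913/11992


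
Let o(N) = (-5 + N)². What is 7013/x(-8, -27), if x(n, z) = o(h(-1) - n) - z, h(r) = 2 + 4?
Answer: 7013/108 ≈ 64.935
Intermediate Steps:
h(r) = 6
x(n, z) = (1 - n)² - z (x(n, z) = (-5 + (6 - n))² - z = (1 - n)² - z)
7013/x(-8, -27) = 7013/((-1 - 8)² - 1*(-27)) = 7013/((-9)² + 27) = 7013/(81 + 27) = 7013/108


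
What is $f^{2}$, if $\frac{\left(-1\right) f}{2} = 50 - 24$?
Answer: $2704$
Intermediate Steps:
$f = -52$ ($f = - 2 \left(50 - 24\right) = \left(-2\right) 26 = -52$)
$f^{2} = \left(-52\right)^{2} = 2704$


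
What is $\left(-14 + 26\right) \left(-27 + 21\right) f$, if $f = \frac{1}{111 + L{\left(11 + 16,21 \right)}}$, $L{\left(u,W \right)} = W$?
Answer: $- \frac{6}{11} \approx -0.54545$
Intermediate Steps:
$f = \frac{1}{132}$ ($f = \frac{1}{111 + 21} = \frac{1}{132} \approx 0.0075758$)
$\left(-14 + 26\right) \left(-27 + 21\right) f = \left(-14 + 26\right) \left(-27 + 21\right) \frac{1}{132} = 12 \left(-6\right) \frac{1}{132} = \left(-72\right) \frac{1}{132} = - \frac{6}{11}$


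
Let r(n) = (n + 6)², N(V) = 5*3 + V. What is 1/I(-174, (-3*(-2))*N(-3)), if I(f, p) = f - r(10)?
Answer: -1/430 ≈ -0.0023256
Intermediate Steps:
N(V) = 15 + V
r(n) = (6 + n)²
I(f, p) = -256 + f (I(f, p) = f - (6 + 10)² = f - 1*16² = f - 1*256 = f - 256 = -256 + f)
1/I(-174, (-3*(-2))*N(-3)) = 1/(-256 - 174) = 1/(-430) = -1/430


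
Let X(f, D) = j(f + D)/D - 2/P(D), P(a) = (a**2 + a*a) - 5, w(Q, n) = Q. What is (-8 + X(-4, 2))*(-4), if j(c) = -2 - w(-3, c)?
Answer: 98/3 ≈ 32.667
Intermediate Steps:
P(a) = -5 + 2*a**2 (P(a) = (a**2 + a**2) - 5 = 2*a**2 - 5 = -5 + 2*a**2)
j(c) = 1 (j(c) = -2 - 1*(-3) = -2 + 3 = 1)
X(f, D) = 1/D - 2/(-5 + 2*D**2)
(-8 + X(-4, 2))*(-4) = (-8 + (-5 - 2*2 + 2*2**2)/(2*(-5 + 2*2**2)))*(-4) = (-8 + (-5 - 4 + 2*4)/(2*(-5 + 2*4)))*(-4) = (-8 + (-5 - 4 + 8)/(2*(-5 + 8)))*(-4) = (-8 + (1/2)*(-1)/3)*(-4) = (-8 + (1/2)*(1/3)*(-1))*(-4) = (-8 - 1/6)*(-4) = -49/6*(-4) = 98/3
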